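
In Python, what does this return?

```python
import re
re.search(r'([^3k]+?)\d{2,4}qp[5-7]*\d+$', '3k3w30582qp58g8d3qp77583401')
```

None

Pattern: one or more of any character except [3k] (lazy) (captured); then 2 to 4 of a digit, then the literal 'qp', then zero or more of a character in [5-7]; then one or more of a digit; then anchored at the end.
`re.search` tries every starting position until one works.
Here nothing in the string fits, so the call returns None.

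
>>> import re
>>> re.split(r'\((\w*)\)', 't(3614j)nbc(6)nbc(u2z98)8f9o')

['t', '3614j', 'nbc', '6', 'nbc', 'u2z98', '8f9o']

With a capturing group present, the delimiter's captured portion is kept in the result list.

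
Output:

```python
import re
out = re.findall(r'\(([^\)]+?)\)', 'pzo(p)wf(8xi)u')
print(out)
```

['p', '8xi']

Matches: at [3:6] match '(p)', group 1 = 'p'; at [8:13] match '(8xi)', group 1 = '8xi'.
`findall` collects group 1 from each match (2 total).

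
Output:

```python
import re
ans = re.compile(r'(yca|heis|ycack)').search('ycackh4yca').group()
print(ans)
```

Alternation tries branches left to right and keeps the first one that lets the overall match succeed at that position.
`re.search` scans for the first position where the pattern succeeds.
The match spans [0:3] → 'yca'.
Captured: group 1 = 'yca'.

yca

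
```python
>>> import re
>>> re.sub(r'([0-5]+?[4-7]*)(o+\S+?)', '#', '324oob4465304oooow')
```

The pattern matches one or more of a character in [0-5] (lazy), then zero or more of a character in [4-7] (captured); then one or more of a literal 'o', then one or more of a non-whitespace character (lazy) (captured).
Matches: at [0:6] → '324oob'; at [9:18] → '5304oooow'.
`sub` substitutes '#' at each match site.

'#446#'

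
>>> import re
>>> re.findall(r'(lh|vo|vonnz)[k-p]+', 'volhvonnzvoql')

['vo', 'vo']

Walking the string: at [0:3] match 'vol', group 1 = 'vo'; at [4:8] match 'vonn', group 1 = 'vo'.
With a single group, `findall` returns only what that group captured — 2 items.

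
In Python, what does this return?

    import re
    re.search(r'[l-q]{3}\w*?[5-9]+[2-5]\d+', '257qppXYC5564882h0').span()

Pattern: exactly 3 of a character in [l-q], then zero or more of a word character (lazy), then one or more of a character in [5-9]; then a character in [2-5], then one or more of a digit.
`re.search` scans for the first position where the pattern succeeds.
The match spans [3:16] → 'qppXYC5564882'.

(3, 16)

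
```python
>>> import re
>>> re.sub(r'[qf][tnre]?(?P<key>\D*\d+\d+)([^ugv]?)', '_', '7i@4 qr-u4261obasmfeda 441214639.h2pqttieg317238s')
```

'7i@4 _basm_h2p_'

The pattern matches one of [qf], then optionally one of [tnre]; then zero or more of a non-digit, then one or more of a digit, then one or more of a digit (captured as 'key'); then optionally any character except [ugv] (captured).
Matches: at [5:14] → 'qr-u4261o'; at [18:33] → 'feda 441214639.'; at [36:49] → 'qttieg317238s'.
Each match is replaced by '_'.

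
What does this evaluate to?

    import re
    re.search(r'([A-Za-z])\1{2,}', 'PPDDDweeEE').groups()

('D',)

The match spans [2:5] → 'DDD'.
Captured: group 1 = 'D'.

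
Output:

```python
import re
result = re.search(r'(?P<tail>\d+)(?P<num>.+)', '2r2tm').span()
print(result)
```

This matches one or more of a digit (captured as 'tail'); then one or more of any character (captured as 'num').
`search` walks the string left to right and returns the first match it finds.
The match spans [0:5] → '2r2tm'.
Captured: group 1 = '2', group 2 = 'r2tm'.

(0, 5)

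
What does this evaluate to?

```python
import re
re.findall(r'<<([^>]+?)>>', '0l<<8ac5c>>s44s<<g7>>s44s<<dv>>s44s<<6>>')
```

With a single group, `findall` returns only what that group captured — 4 items.

['8ac5c', 'g7', 'dv', '6']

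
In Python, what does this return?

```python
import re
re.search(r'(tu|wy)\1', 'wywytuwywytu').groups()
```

`\1` has to match the exact text group 1 already captured.
`re.search` tries every starting position until one works.
The match spans [0:4] → 'wywy'.
Captured: group 1 = 'wy'.

('wy',)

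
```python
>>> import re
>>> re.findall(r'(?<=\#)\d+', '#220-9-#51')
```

The positive lookaround only admits positions where the adjacent text matches; those characters stay outside the span.
Walking the string: at [1:4] → '220'; at [8:10] → '51'.
`findall` yields the raw match text (2 of them) because the pattern has no groups.

['220', '51']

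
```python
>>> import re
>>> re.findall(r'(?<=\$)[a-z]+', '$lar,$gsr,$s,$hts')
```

['lar', 'gsr', 's', 'hts']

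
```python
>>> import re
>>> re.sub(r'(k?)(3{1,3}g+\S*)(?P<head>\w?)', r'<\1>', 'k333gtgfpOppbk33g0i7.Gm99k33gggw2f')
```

'<k>'

This matches optionally a literal 'k' (captured); then 1 to 3 of a literal '3', then one or more of the literal 'g', then zero or more of a non-whitespace character (captured); then optionally a word character (captured as 'head').
Matches: at [0:34] → 'k333gtgfpOppbk33g0i7.Gm99k33gggw2f'.
`\1` in the replacement pulls in group 1's text for each match.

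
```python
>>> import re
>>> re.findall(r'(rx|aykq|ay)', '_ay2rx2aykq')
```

Branches in `(...|...)` are attempted left-to-right; the first branch that allows the whole pattern to succeed is taken.
Walking the string: at [1:3] match 'ay', group 1 = 'ay'; at [4:6] match 'rx', group 1 = 'rx'; at [7:11] match 'aykq', group 1 = 'aykq'.
With a single group, `findall` returns only what that group captured — 3 items.

['ay', 'rx', 'aykq']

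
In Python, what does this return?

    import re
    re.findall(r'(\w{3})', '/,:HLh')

['HLh']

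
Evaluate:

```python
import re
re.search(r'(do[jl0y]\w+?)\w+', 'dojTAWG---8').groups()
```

('dojT',)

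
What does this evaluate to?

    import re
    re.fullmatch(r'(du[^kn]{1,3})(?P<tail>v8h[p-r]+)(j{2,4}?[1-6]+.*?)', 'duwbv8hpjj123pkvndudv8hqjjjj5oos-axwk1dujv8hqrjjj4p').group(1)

'duwb'

This matches the literal 'du', then 1 to 3 of any character except [kn] (captured); then the literal 'v8h', then one or more of a character in [p-r] (captured as 'tail'); then 2 to 4 of the literal 'j' (lazy), then one or more of a character in [1-6], then zero or more of any character (lazy) (captured).
For `fullmatch`, every character of the input must be accounted for by the pattern.
The match spans [0:51] → 'duwbv8hpjj123pkvndudv8hqjjjj5oos-axwk1dujv8hqrjjj4p'.
Captured: group 1 = 'duwb', group 2 = 'v8hp', group 3 = 'jj123pkvndudv8hqjjjj5oos-axwk1dujv8hqrjjj4p'.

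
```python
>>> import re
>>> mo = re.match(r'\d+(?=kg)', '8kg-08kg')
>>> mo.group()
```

'8'

Because the assertion is zero-width, the text it checks is not consumed and won't appear in the result.
`re.match` won't scan ahead — the pattern has to work from the very first character.
The match spans [0:1] → '8'.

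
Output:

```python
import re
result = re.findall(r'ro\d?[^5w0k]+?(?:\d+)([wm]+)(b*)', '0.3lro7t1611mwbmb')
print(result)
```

[('mw', 'b')]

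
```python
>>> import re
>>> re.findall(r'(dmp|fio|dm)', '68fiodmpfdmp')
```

Branches in `(...|...)` are attempted left-to-right; the first branch that allows the whole pattern to succeed is taken.
Matches: at [2:5] match 'fio', group 1 = 'fio'; at [5:8] match 'dmp', group 1 = 'dmp'; at [9:12] match 'dmp', group 1 = 'dmp'.
One capturing group, so `findall` returns just the captured substring from each match — 3 in all.

['fio', 'dmp', 'dmp']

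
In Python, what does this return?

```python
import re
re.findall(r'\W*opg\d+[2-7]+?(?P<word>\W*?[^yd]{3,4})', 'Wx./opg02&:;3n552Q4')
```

['&:;3']

Because the quantifier is non-greedy, it stops expanding at the earliest point where the rest of the pattern can succeed.
`findall` collects group 1 from the one match (1 total).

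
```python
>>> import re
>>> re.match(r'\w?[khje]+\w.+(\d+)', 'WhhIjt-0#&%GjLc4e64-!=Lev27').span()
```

(0, 27)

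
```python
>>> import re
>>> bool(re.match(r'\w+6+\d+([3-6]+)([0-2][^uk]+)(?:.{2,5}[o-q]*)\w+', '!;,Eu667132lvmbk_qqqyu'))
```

False

The pattern matches one or more of a word character, then one or more of a literal '6', then one or more of a digit; then one or more of a character in [3-6] (captured); then a character in [0-2], then one or more of any character except [uk] (captured); then 2 to 5 of any character, then zero or more of a character in [o-q] (non-capturing group); then one or more of a word character.
`re.match` only tries the pattern at the start of the string.
Here position 0 doesn't satisfy it, so the call returns None, and `bool(None)` is False.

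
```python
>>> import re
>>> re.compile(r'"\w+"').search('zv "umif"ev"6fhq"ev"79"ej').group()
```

'"umif"'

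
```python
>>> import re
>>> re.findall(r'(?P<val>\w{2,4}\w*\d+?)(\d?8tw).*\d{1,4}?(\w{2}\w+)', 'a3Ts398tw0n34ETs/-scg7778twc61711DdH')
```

This matches 2 to 4 of a word character, then zero or more of a word character, then one or more of a digit (lazy) (captured as 'val'); then optionally a digit, then the literal '8tw' (captured); then zero or more of any character, then 1 to 4 of a digit (lazy); then exactly 2 of a word character, then one or more of a word character (captured).
Walking the string: at [0:36] match 'a3Ts398tw0n34ETs/-scg7778twc61711DdH', groups = ('a3Ts39', '8tw', 'DdH').
With 3 capturing groups, `findall` returns a 3-tuple per match.

[('a3Ts39', '8tw', 'DdH')]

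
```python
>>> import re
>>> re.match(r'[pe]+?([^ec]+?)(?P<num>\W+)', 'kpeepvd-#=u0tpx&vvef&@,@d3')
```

None

The pattern matches one or more of one of [pe] (lazy); then one or more of any character except [ec] (lazy) (captured); then one or more of a non-word character (captured as 'num').
`match` is anchored at position 0; if the pattern doesn't fit there, it returns None.
Here position 0 doesn't satisfy it, so the call returns None.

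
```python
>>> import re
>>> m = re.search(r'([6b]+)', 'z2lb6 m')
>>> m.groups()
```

The pattern matches one or more of one of [6b] (captured).
Unlike `match`, `search` isn't anchored — it looks for the pattern anywhere in the string.
The match spans [3:5] → 'b6'.
Captured: group 1 = 'b6'.

('b6',)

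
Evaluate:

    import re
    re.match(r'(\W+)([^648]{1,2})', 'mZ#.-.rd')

None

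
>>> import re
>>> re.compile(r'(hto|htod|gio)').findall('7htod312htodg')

`|` is ordered: at each position the engine commits to the first alternative that works.
Walking the string: at [1:4] match 'hto', group 1 = 'hto'; at [8:11] match 'hto', group 1 = 'hto'.
Because there's exactly one group, `findall` drops the full match and keeps group 1 from each hit.

['hto', 'hto']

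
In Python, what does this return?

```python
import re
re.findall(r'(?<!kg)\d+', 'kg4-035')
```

['035']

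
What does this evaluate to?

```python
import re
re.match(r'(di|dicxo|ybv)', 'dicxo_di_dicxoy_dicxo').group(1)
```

The match spans [0:2] → 'di'.
Captured: group 1 = 'di'.

'di'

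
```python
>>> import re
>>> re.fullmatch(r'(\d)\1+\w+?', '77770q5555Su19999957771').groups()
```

The match spans [0:23] → '77770q5555Su19999957771'.
Captured: group 1 = '7'.

('7',)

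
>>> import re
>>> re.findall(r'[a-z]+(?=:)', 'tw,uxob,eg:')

The `(?=…)`/`(?<=…)` assertion just peeks at neighbouring text; it doesn't advance the match position.
Scanning left to right: at [8:10] → 'eg'.
No capturing groups, so `findall` returns the 1 full match string.

['eg']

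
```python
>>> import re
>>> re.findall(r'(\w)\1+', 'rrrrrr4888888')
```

['r', '8']

`\1` is not a pattern — it's the concrete string captured by group 1, re-applied verbatim.
With a single group, `findall` returns only what that group captured — 2 items.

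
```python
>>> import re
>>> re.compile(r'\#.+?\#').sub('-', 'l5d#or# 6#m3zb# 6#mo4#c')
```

'l5d- 6- 6-c'

A `+?`/`*?`/`{m,n}?` starts at its minimum and grows only as far as needed for what follows to match.
Matches: at [3:7] → '#or#'; at [9:15] → '#m3zb#'; at [17:22] → '#mo4#'.
Every occurrence is swapped for '-'.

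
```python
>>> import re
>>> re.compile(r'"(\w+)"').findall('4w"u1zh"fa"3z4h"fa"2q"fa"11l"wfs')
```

['u1zh', '3z4h', '2q', '11l']

Scanning left to right: at [2:8] match '"u1zh"', group 1 = 'u1zh'; at [10:16] match '"3z4h"', group 1 = '3z4h'; at [18:22] match '"2q"', group 1 = '2q'; at [24:29] match '"11l"', group 1 = '11l'.
Because there's exactly one group, `findall` drops the full match and keeps group 1 from each hit.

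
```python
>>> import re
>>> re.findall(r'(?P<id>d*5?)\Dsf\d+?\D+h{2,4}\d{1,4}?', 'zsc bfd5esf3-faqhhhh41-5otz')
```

['d5']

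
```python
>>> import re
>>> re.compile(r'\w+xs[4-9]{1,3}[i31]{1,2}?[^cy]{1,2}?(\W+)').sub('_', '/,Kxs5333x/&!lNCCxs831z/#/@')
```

'/,__'

The pattern matches one or more of a word character, then the literal 'xs'; then 1 to 3 of a character in [4-9], then 1 to 2 of one of [i31] (lazy), then 1 to 2 of any character except [cy] (lazy); then one or more of a non-word character (captured).
Matches: at [2:13] → 'Kxs5333x/&!'; at [13:27] → 'lNCCxs831z/#/@'.
Every occurrence is swapped for '_'.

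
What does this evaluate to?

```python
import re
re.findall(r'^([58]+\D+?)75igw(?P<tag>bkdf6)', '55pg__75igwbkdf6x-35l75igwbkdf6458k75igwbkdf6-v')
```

The pattern matches anchored at the start of the string; then one or more of one of [58], then one or more of a non-digit (lazy) (captured); then the literal '75i', then the literal 'gw'; then the literal 'bk', then the literal 'df6' (captured as 'tag').
Matches: at [0:16] match '55pg__75igwbkdf6', groups = ('55pg__', 'bkdf6').
Multiple groups make `findall` return tuples — one 2-tuple for the one match.

[('55pg__', 'bkdf6')]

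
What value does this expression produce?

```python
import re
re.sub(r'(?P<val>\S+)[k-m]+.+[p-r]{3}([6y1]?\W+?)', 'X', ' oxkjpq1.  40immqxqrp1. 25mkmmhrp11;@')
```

Because the quantifier is non-greedy, it stops expanding at the earliest point where the rest of the pattern can succeed.
`sub` substitutes 'X' at each match site.

' X 25mkmmhrp11;@'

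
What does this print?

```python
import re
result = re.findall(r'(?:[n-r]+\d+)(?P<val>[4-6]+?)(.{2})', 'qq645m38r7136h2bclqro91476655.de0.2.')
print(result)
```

[('5', 'm3'), ('6', 'h2'), ('5', '.d')]

The pattern matches one or more of a character in [n-r], then one or more of a digit (non-capturing group); then one or more of a character in [4-6] (lazy) (captured as 'val'); then exactly 2 of any character (captured).
Matches: at [0:7] match 'qq645m3', groups = ('5', 'm3'); at [8:15] match 'r7136h2', groups = ('6', 'h2'); at [18:31] match 'qro91476655.d', groups = ('5', '.d').
Multiple groups make `findall` return tuples — one 2-tuple for each match.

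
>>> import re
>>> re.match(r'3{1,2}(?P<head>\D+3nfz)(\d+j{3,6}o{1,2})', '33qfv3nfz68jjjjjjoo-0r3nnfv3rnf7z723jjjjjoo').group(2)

The pattern matches 1 to 2 of a literal '3'; then one or more of a non-digit, then the literal '3n', then the literal 'fz' (captured as 'head'); then one or more of a digit, then 3 to 6 of a literal 'j', then 1 to 2 of the literal 'o' (captured).
`re.match` won't scan ahead — the pattern has to work from the very first character.
The match spans [0:19] → '33qfv3nfz68jjjjjjoo'.
Captured: group 1 = 'qfv3nfz', group 2 = '68jjjjjjoo'.

'68jjjjjjoo'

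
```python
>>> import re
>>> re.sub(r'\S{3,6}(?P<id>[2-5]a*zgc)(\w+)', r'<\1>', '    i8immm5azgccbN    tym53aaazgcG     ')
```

'    <5azgc>    <3aaazgc>     '

The pattern matches 3 to 6 of a non-whitespace character; then a character in [2-5], then zero or more of a literal 'a', then the literal 'zgc' (captured as 'id'); then one or more of a word character (captured).
`\1` in the replacement pulls in group 1's text for each match.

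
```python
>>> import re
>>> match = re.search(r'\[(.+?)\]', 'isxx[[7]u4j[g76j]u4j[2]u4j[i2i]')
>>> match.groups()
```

A non-greedy quantifier consumes as few characters as it can — just enough that the remainder of the pattern still matches from where it stops; whatever follows it matches normally.
`search` walks the string left to right and returns the first match it finds.
The match spans [4:8] → '[[7]'.
Captured: group 1 = '[7'.

('[7',)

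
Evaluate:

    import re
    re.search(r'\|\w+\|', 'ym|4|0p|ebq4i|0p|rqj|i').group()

'|4|'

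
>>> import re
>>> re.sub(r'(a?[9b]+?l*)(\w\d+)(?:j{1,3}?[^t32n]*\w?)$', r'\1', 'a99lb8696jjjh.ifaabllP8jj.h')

This matches optionally a literal 'a', then one or more of one of [9b] (lazy), then zero or more of a literal 'l' (captured); then a word character, then one or more of a digit (captured); then 1 to 3 of a literal 'j' (lazy), then zero or more of any character except [t32n], then optionally a word character (non-capturing group); then anchored at the end.
Matches: at [0:27] → 'a99lb8696jjjh.ifaabllP8jj.h'.
The replacement refers to a captured group, so each match is rewritten using its own captured text.

'a99l'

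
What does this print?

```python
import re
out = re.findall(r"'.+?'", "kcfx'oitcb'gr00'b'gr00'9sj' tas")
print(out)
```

A `+?`/`*?`/`{m,n}?` starts at its minimum and grows only as far as needed for what follows to match.
`findall` yields the raw match text (3 of them) because the pattern has no groups.

["'oitcb'", "'b'", "'9sj'"]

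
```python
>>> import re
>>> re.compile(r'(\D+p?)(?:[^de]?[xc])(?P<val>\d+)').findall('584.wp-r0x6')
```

[('.wp-r', '6')]

Pattern: one or more of a non-digit, then optionally the literal 'p' (captured); then optionally any character except [de], then one of [xc] (non-capturing group); then one or more of a digit (captured as 'val').
Matches: at [3:11] match '.wp-r0x6', groups = ('.wp-r', '6').
Multiple groups make `findall` return tuples — one 2-tuple for the one match.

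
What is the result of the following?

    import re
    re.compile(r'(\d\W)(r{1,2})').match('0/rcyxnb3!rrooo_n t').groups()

('0/', 'r')

The match spans [0:3] → '0/r'.
Captured: group 1 = '0/', group 2 = 'r'.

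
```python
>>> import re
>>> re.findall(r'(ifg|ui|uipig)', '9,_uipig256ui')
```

['ui', 'ui']

Alternation isn't longest-match — the leftmost alternative that fits at this position is chosen.
One capturing group, so `findall` returns just the captured substring from each match — 2 in all.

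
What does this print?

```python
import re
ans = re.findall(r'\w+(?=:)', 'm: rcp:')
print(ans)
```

['m', 'rcp']

The lookaround is zero-width — it requires the adjacent text to match without consuming it, so the asserted text isn't part of the match.
No capturing groups, so `findall` returns the 2 full match strings.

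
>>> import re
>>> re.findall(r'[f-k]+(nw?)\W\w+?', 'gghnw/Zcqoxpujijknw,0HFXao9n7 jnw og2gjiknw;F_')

['nw', 'nw', 'nw', 'nw']

With a single group, `findall` returns only what that group captured — 4 items.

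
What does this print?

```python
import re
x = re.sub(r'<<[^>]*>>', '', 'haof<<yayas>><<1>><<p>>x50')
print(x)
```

Every occurrence is swapped for ''.

haofx50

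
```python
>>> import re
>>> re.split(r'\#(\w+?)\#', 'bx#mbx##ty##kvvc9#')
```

['bx', 'mbx', '', 'ty', '', 'kvvc9', '']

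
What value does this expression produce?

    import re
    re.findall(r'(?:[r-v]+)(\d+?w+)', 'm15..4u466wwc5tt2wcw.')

['466ww', '2w']

The pattern matches one or more of a character in [r-v] (non-capturing group); then one or more of a digit (lazy), then one or more of the literal 'w' (captured).
Walking the string: at [6:12] match 'u466ww', group 1 = '466ww'; at [14:18] match 'tt2w', group 1 = '2w'.
Because there's exactly one group, `findall` drops the full match and keeps group 1 from each hit.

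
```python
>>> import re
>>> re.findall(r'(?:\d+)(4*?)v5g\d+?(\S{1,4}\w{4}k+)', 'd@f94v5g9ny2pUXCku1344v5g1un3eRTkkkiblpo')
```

This matches one or more of a digit (non-capturing group); then zero or more of a literal '4' (lazy) (captured); then the literal 'v5g', then one or more of a digit (lazy); then 1 to 4 of a non-whitespace character, then exactly 4 of a word character, then one or more of a literal 'k' (captured).
Scanning left to right: at [3:17] match '94v5g9ny2pUXCk', groups = ('', 'ny2pUXCk'); at [18:35] match '1344v5g1un3eRTkkk', groups = ('', 'un3eRTkkk').
2 groups means each result is a tuple of 2 captured strings — 2 here.

[('', 'ny2pUXCk'), ('', 'un3eRTkkk')]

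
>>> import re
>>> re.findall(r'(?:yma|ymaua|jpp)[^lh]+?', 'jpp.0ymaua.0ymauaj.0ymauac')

['jpp.', 'ymau', 'ymau', 'ymau']

Alternation tries branches left to right and keeps the first one that lets the overall match succeed at that position.
Since nothing is captured, `findall` lists the 4 matched substrings directly.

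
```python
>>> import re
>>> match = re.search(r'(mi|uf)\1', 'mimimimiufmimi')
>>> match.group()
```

'mimi'

The backreference `\1` re-matches whatever the first group consumed, character for character.
`search` walks the string left to right and returns the first match it finds.
The match spans [0:4] → 'mimi'.
Captured: group 1 = 'mi'.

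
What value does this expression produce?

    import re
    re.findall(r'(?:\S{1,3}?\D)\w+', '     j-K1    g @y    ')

The pattern matches 1 to 3 of a non-whitespace character (lazy), then a non-digit (non-capturing group); then one or more of a word character.
Scanning left to right: at [5:9] → 'j-K1'.
With no groups in the pattern, `findall` gives back each whole match — 1 here.

['j-K1']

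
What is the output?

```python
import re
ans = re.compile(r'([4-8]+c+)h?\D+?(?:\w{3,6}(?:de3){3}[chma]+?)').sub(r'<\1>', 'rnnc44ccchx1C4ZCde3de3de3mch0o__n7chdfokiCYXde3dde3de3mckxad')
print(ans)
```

rnnc<44ccc>ch0o__n7chdfokiCYXde3dde3de3mckxad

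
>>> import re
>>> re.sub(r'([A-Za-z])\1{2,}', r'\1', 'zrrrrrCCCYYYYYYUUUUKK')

'zrCYUKK'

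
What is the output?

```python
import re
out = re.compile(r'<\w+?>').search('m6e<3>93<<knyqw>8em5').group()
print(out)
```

`search` walks the string left to right and returns the first match it finds.
The match spans [3:6] → '<3>'.

<3>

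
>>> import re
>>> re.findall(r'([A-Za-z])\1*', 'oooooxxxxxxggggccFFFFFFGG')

A backreference is literal: `\1` must see the identical characters the first group matched.
Matches: at [0:5] match 'ooooo', group 1 = 'o'; at [5:11] match 'xxxxxx', group 1 = 'x'; at [11:15] match 'gggg', group 1 = 'g'; at [15:17] match 'cc', group 1 = 'c'; at [17:23] match 'FFFFFF', group 1 = 'F'; ….
With a single group, `findall` returns only what that group captured — 6 items.

['o', 'x', 'g', 'c', 'F', 'G']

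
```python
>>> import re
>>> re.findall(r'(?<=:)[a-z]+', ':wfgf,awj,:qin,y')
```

['wfgf', 'qin']

Lookahead/lookbehind check context without consuming it, so the matched span excludes the asserted characters.
Since nothing is captured, `findall` lists the 2 matched substrings directly.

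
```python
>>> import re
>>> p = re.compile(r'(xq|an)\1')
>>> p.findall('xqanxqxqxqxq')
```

['xq', 'xq']

After group 1 captures some text, `\1` only succeeds where that same text appears again.
Walking the string: at [4:8] match 'xqxq', group 1 = 'xq'; at [8:12] match 'xqxq', group 1 = 'xq'.
Because there's exactly one group, `findall` drops the full match and keeps group 1 from each hit.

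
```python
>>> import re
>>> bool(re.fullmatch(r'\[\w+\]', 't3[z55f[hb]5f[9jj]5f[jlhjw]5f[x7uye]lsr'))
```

False

`fullmatch` succeeds only if the pattern covers the string from start to end.
Here there's no way to consume every character, so the call returns None, and `bool(None)` is False.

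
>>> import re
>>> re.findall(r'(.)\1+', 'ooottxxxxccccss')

['o', 't', 'x', 'c', 's']

The backreference `\1` re-matches whatever the first group consumed, character for character.
Because there's exactly one group, `findall` drops the full match and keeps group 1 from each hit.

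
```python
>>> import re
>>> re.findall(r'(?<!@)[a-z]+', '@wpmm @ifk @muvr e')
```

['pmm', 'fk', 'uvr', 'e']

`(?!…)`/`(?<!…)` only lets a position through if the neighbouring text does NOT match; no characters are consumed.
Scanning left to right: at [2:5] → 'pmm'; at [8:10] → 'fk'; at [13:16] → 'uvr'; at [17:18] → 'e'.
Since nothing is captured, `findall` lists the 4 matched substrings directly.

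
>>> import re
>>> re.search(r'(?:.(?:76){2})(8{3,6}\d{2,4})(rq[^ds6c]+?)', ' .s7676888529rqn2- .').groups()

This matches any character, then the literal '76' repeated 2 times (non-capturing group); then 3 to 6 of the literal '8', then 2 to 4 of a digit (captured); then the literal 'rq', then one or more of any character except [ds6c] (lazy) (captured).
With the lazy modifier that quantifier settles for the fewest repetitions that let the rest of the pattern succeed (the atoms after it are unaffected and can still be greedy).
`re.search` tries every starting position until one works.
The match spans [2:16] → 's7676888529rqn'.
Captured: group 1 = '888529', group 2 = 'rqn'.

('888529', 'rqn')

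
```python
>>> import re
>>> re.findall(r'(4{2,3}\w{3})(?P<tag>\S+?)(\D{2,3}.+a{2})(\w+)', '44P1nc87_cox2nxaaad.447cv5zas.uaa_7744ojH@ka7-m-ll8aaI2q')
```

[('44P1n', 'c87', '_cox2nxaaad.447cv5zas.uaa_7744ojH@ka7-m-ll8aa', 'I2q')]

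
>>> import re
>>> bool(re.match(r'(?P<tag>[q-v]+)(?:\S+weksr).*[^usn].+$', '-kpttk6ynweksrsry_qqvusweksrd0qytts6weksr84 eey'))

False

This matches one or more of a character in [q-v] (captured as 'tag'); then one or more of a non-whitespace character, then the literal 'wek', then the literal 'sr' (non-capturing group); then zero or more of any character, then any character except [usn], then one or more of any character; then anchored at the end.
`match` is anchored at position 0; if the pattern doesn't fit there, it returns None.
Here position 0 doesn't satisfy it, so the call returns None, and `bool(None)` is False.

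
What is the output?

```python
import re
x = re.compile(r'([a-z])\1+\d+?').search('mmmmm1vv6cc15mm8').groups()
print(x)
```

The match spans [0:6] → 'mmmmm1'.
Captured: group 1 = 'm'.

('m',)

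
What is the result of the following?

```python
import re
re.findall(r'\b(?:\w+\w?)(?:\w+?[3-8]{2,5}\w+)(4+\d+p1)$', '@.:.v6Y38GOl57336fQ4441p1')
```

['41p1']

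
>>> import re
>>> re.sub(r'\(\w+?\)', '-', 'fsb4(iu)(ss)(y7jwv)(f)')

Matches: at [4:8] → '(iu)'; at [8:12] → '(ss)'; at [12:19] → '(y7jwv)'; at [19:22] → '(f)'.
Each match is replaced by '-'.

'fsb4----'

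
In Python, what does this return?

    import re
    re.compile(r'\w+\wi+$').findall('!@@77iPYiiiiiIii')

This matches one or more of a word character, then a word character; then one or more of a literal 'i'; then anchored at the end.
Scanning left to right: at [3:16] → '77iPYiiiiiIii'.
`findall` yields the raw match text (1 of them) because the pattern has no groups.

['77iPYiiiiiIii']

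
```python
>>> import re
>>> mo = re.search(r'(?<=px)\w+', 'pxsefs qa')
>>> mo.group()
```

'sefs'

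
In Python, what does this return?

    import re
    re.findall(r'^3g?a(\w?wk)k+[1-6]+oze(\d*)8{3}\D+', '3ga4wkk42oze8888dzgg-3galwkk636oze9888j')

This matches anchored at the start of the string; then a literal '3', then optionally a literal 'g', then the literal 'a'; then optionally a word character, then the literal 'wk' (captured); then one or more of a literal 'k', then one or more of a character in [1-6], then the literal 'oze'; then zero or more of a digit (captured); then exactly 3 of a literal '8', then one or more of a non-digit.
With 2 capturing groups, `findall` returns a 2-tuple per match.

[('4wk', '8')]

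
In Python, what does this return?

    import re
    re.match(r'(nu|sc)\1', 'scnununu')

None

The backreference `\1` re-matches whatever the first group consumed, character for character.
`match` is anchored at position 0; if the pattern doesn't fit there, it returns None.
Here position 0 doesn't satisfy it, so the call returns None.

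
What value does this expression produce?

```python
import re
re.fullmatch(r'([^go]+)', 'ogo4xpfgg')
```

None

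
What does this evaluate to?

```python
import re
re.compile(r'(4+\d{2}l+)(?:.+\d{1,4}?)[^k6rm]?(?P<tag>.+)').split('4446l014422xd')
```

The pattern matches one or more of the literal '4', then exactly 2 of a digit, then one or more of the literal 'l' (captured); then one or more of any character, then 1 to 4 of a digit (lazy) (non-capturing group); then optionally any character except [k6rm]; then one or more of any character (captured as 'tag').
Matches to split on: at [0:13] → '4446l014422xd'.
`re.split` interleaves the captured-group text with the surrounding fragments.

['', '4446l', 'd', '']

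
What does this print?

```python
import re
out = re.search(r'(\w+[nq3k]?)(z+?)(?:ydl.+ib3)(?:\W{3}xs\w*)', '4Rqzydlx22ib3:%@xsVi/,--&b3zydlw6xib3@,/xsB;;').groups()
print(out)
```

('4Rq', 'z')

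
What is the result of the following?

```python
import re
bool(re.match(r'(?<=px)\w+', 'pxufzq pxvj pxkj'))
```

The `(?=…)`/`(?<=…)` assertion just peeks at neighbouring text; it doesn't advance the match position.
`re.match` won't scan ahead — the pattern has to work from the very first character.
Here position 0 doesn't satisfy it, so the call returns None, and `bool(None)` is False.

False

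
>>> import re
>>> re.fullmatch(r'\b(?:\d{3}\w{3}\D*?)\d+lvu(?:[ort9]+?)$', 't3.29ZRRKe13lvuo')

Pattern: a word boundary (`\b`, zero-width); then exactly 3 of a digit, then exactly 3 of a word character, then zero or more of a non-digit (lazy) (non-capturing group); then one or more of a digit, then the literal 'lv', then a literal 'u'; then one or more of one of [ort9] (lazy) (non-capturing group); then anchored at the end.
For `fullmatch`, every character of the input must be accounted for by the pattern.
Here the pattern can't cover the whole string, so the call returns None.

None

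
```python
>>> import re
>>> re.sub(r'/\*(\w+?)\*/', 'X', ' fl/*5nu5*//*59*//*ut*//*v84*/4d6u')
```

' flXXXX4d6u'

`sub` substitutes 'X' at each match site.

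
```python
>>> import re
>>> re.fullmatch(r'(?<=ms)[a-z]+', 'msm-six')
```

`re.fullmatch` is like wrapping the pattern in `^…$` (in single-line mode).
Here the pattern can't cover the whole string, so the call returns None.

None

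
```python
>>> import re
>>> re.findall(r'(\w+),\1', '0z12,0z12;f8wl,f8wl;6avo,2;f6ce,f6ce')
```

`\1` is not a pattern — it's the concrete string captured by group 1, re-applied verbatim.
Scanning left to right: at [0:9] match '0z12,0z12', group 1 = '0z12'; at [10:19] match 'f8wl,f8wl', group 1 = 'f8wl'; at [27:36] match 'f6ce,f6ce', group 1 = 'f6ce'.
One capturing group, so `findall` returns just the captured substring from each match — 3 in all.

['0z12', 'f8wl', 'f6ce']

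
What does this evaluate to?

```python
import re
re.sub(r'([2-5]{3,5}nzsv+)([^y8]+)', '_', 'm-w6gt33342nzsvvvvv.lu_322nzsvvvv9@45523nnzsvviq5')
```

'm-w6gt_'

The pattern matches 3 to 5 of a character in [2-5], then the literal 'nzs', then one or more of the literal 'v' (captured); then one or more of any character except [y8] (captured).
Matches: at [6:49] → '33342nzsvvvvv.lu_322nzsvvvv9@45523nnzsvviq5'.
Every occurrence is swapped for '_'.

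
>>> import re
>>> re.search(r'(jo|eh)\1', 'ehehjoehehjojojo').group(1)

'eh'

The match spans [0:4] → 'eheh'.
Captured: group 1 = 'eh'.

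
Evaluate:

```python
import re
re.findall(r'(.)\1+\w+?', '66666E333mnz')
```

['6', '3']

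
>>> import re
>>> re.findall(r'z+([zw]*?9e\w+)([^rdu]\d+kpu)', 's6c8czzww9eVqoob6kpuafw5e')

Pattern: one or more of a literal 'z'; then zero or more of one of [zw] (lazy), then the literal '9e', then one or more of a word character (captured); then any character except [rdu], then one or more of a digit, then the literal 'kpu' (captured).
Scanning left to right: at [5:20] match 'zzww9eVqoob6kpu', groups = ('ww9eVqoo', 'b6kpu').
Multiple groups make `findall` return tuples — one 2-tuple for the one match.

[('ww9eVqoo', 'b6kpu')]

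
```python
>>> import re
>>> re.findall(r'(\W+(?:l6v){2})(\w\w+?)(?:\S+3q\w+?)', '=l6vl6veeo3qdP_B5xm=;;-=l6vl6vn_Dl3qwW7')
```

The `?` after the quantifier makes it lazy — it takes as little as possible before letting the rest of the pattern try.
2 groups means the one result is a tuple of 2 captured strings — 1 here.

[('=l6vl6v', 'ee')]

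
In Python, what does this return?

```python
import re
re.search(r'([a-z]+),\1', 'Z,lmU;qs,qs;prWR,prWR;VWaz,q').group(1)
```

The match spans [6:11] → 'qs,qs'.
Captured: group 1 = 'qs'.

'qs'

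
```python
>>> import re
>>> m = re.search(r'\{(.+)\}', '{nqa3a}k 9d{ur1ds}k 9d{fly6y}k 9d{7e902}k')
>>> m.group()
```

`re.search` scans for the first position where the pattern succeeds.
The match spans [0:40] → '{nqa3a}k 9d{ur1ds}k 9d{fly6y}k 9d{7e902}'.
Captured: group 1 = 'nqa3a}k 9d{ur1ds}k 9d{fly6y}k 9d{7e902'.

'{nqa3a}k 9d{ur1ds}k 9d{fly6y}k 9d{7e902}'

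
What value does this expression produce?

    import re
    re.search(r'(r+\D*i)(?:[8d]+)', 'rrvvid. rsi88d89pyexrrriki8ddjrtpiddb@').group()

The match spans [0:15] → 'rrvvid. rsi88d8'.

'rrvvid. rsi88d8'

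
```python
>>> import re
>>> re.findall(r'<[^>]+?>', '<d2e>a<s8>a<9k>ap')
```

['<d2e>', '<s8>', '<9k>']

No capturing groups, so `findall` returns the 3 full match strings.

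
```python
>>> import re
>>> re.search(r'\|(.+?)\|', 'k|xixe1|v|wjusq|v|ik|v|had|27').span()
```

(1, 8)

The `?` after the quantifier makes it lazy — it takes as little as possible before letting the rest of the pattern try.
The match spans [1:8] → '|xixe1|'.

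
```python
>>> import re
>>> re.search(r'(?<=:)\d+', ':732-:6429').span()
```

(1, 4)

Because the assertion is zero-width, the text it checks is not consumed and won't appear in the result.
The match spans [1:4] → '732'.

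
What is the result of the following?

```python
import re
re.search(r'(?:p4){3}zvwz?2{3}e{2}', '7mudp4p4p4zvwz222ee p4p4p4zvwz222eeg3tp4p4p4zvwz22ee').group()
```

'p4p4p4zvwz222ee'

This matches the literal 'p4' repeated 3 times, then the literal 'zvw'; then optionally a literal 'z', then exactly 3 of a literal '2', then exactly 2 of the literal 'e'.
`search` walks the string left to right and returns the first match it finds.
The match spans [4:19] → 'p4p4p4zvwz222ee'.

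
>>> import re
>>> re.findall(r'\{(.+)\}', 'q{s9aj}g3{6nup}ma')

['s9aj}g3{6nup']

One capturing group, so `findall` returns just the captured substring from the one match — 1 in all.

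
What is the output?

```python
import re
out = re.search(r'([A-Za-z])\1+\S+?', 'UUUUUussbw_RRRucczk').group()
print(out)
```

UUUUUu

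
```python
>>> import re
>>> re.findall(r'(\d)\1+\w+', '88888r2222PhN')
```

['8']

A backreference is literal: `\1` must see the identical characters the first group matched.
One capturing group, so `findall` returns just the captured substring from the one match — 1 in all.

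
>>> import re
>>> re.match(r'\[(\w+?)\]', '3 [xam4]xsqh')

None

`re.match` won't scan ahead — the pattern has to work from the very first character.
Here position 0 doesn't satisfy it, so the call returns None.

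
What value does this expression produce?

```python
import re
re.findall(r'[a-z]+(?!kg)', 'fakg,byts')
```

['fakg', 'byts']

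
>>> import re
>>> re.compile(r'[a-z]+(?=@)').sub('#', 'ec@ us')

Because the assertion is zero-width, the text it checks is not consumed and won't appear in the result.
Matches: at [0:2] → 'ec'.
`sub` substitutes '#' at each match site.

'#@ us'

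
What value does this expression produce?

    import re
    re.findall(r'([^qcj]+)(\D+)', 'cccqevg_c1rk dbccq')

[('evg_', 'c'), ('1rk db', 'ccq')]

The pattern matches one or more of any character except [qcj] (captured); then one or more of a non-digit (captured).
Matches: at [4:9] match 'evg_c', groups = ('evg_', 'c'); at [9:18] match '1rk dbccq', groups = ('1rk db', 'ccq').
`findall` packs the 2 group values into a tuple for every match.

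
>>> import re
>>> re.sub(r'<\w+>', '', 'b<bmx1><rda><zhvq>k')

Matches: at [1:7] → '<bmx1>'; at [7:12] → '<rda>'; at [12:18] → '<zhvq>'.
`sub` substitutes '' at each match site.

'bk'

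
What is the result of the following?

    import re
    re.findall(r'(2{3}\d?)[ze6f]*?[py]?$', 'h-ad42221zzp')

['2221']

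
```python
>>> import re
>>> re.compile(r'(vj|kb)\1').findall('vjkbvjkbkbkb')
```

['kb']

A backreference is literal: `\1` must see the identical characters the first group matched.
Scanning left to right: at [6:10] match 'kbkb', group 1 = 'kb'.
`findall` collects group 1 from the one match (1 total).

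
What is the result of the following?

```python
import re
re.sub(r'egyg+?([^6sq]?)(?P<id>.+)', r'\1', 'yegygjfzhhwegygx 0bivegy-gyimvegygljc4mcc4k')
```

'yj'

Each match is replaced using the text its own group 1 captured.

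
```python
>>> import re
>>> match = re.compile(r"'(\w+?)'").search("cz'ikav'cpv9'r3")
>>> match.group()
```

"'ikav'"

The match spans [2:8] → "'ikav'".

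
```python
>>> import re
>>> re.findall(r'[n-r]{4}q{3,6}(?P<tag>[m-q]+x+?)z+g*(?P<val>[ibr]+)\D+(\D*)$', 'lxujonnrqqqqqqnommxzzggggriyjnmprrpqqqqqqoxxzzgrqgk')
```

With 3 capturing groups, `findall` returns a 3-tuple per match.

[('nommx', 'ri', '')]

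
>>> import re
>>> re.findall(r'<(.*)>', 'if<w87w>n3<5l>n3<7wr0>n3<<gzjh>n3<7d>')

Walking the string: at [2:37] match '<w87w>n3<5l>n3<7wr0>n3<<gzjh>n3<7d>', group 1 = 'w87w>n3<5l>n3<7wr0>n3<<gzjh>n3<7d'.
Because there's exactly one group, `findall` drops the full match and keeps group 1 from the one hit.

['w87w>n3<5l>n3<7wr0>n3<<gzjh>n3<7d']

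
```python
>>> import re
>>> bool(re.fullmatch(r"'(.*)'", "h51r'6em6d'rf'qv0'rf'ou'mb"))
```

For `fullmatch`, every character of the input must be accounted for by the pattern.
Here the pattern can't cover the whole string, so the call returns None, and `bool(None)` is False.

False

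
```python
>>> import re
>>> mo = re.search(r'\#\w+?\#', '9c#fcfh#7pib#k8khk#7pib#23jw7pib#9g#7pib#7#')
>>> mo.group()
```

'#fcfh#'

The match spans [2:8] → '#fcfh#'.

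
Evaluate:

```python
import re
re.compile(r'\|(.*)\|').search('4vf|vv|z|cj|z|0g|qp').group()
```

`re.search` scans for the first position where the pattern succeeds.
The match spans [3:17] → '|vv|z|cj|z|0g|'.
Captured: group 1 = 'vv|z|cj|z|0g'.

'|vv|z|cj|z|0g|'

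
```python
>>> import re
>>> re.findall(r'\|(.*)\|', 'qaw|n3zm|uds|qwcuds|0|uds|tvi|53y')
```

['n3zm|uds|qwcuds|0|uds|tvi']

Because there's exactly one group, `findall` drops the full match and keeps group 1 from the one hit.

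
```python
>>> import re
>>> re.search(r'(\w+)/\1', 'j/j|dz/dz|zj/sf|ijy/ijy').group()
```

The backreference `\1` re-matches whatever the first group consumed, character for character.
`re.search` tries every starting position until one works.
The match spans [0:3] → 'j/j'.
Captured: group 1 = 'j'.

'j/j'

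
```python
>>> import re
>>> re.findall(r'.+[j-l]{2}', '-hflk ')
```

['-hflk']

Since nothing is captured, `findall` lists the 1 matched substring directly.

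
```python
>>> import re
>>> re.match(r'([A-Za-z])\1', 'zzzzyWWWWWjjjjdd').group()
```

'zz'

The backreference `\1` re-matches whatever the first group consumed, character for character.
`re.match` only tries the pattern at the start of the string.
The match spans [0:2] → 'zz'.
Captured: group 1 = 'z'.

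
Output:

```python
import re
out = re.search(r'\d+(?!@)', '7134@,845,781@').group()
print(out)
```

Because the assertion is negative and zero-width, positions next to the forbidden text are skipped.
`search` walks the string left to right and returns the first match it finds.
The match spans [0:3] → '713'.

713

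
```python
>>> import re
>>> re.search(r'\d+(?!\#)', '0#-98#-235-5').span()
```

(3, 4)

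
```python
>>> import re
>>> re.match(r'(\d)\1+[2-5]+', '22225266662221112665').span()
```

(0, 6)

`\1` is not a pattern — it's the concrete string captured by group 1, re-applied verbatim.
`match` is anchored at position 0; if the pattern doesn't fit there, it returns None.
The match spans [0:6] → '222252'.
Captured: group 1 = '2'.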